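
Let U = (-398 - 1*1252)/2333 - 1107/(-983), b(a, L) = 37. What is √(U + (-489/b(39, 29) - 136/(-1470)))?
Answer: I*√1008524251556430713070/8909622015 ≈ 3.5644*I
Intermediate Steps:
U = 960681/2293339 (U = (-398 - 1252)*(1/2333) - 1107*(-1/983) = -1650*1/2333 + 1107/983 = -1650/2333 + 1107/983 = 960681/2293339 ≈ 0.41890)
√(U + (-489/b(39, 29) - 136/(-1470))) = √(960681/2293339 + (-489/37 - 136/(-1470))) = √(960681/2293339 + (-489*1/37 - 136*(-1/1470))) = √(960681/2293339 + (-489/37 + 68/735)) = √(960681/2293339 - 356899/27195) = √(-792364675966/62367354105) = I*√1008524251556430713070/8909622015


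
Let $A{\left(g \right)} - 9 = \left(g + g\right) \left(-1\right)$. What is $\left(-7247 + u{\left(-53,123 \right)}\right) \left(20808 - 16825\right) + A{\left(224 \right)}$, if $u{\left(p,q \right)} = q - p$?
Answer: $-28164232$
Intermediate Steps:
$A{\left(g \right)} = 9 - 2 g$ ($A{\left(g \right)} = 9 + \left(g + g\right) \left(-1\right) = 9 + 2 g \left(-1\right) = 9 - 2 g$)
$\left(-7247 + u{\left(-53,123 \right)}\right) \left(20808 - 16825\right) + A{\left(224 \right)} = \left(-7247 + \left(123 - -53\right)\right) \left(20808 - 16825\right) + \left(9 - 448\right) = \left(-7247 + \left(123 + 53\right)\right) 3983 + \left(9 - 448\right) = \left(-7247 + 176\right) 3983 - 439 = \left(-7071\right) 3983 - 439 = -28163793 - 439 = -28164232$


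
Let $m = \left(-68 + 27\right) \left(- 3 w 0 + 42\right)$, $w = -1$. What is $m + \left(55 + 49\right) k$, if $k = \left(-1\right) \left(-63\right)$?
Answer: $4830$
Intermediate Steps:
$k = 63$
$m = -1722$ ($m = \left(-68 + 27\right) \left(\left(-3\right) \left(-1\right) 0 + 42\right) = - 41 \left(3 \cdot 0 + 42\right) = - 41 \left(0 + 42\right) = \left(-41\right) 42 = -1722$)
$m + \left(55 + 49\right) k = -1722 + \left(55 + 49\right) 63 = -1722 + 104 \cdot 63 = -1722 + 6552 = 4830$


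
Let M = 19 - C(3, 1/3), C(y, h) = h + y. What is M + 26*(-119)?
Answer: -9235/3 ≈ -3078.3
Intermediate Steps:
M = 47/3 (M = 19 - (1/3 + 3) = 19 - (⅓ + 3) = 19 - 1*10/3 = 19 - 10/3 = 47/3 ≈ 15.667)
M + 26*(-119) = 47/3 + 26*(-119) = 47/3 - 3094 = -9235/3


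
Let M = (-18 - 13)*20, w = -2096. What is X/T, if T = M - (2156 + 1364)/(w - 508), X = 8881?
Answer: -5781531/402740 ≈ -14.355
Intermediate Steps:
M = -620 (M = -31*20 = -620)
T = -402740/651 (T = -620 - (2156 + 1364)/(-2096 - 508) = -620 - 3520/(-2604) = -620 - 3520*(-1)/2604 = -620 - 1*(-880/651) = -620 + 880/651 = -402740/651 ≈ -618.65)
X/T = 8881/(-402740/651) = 8881*(-651/402740) = -5781531/402740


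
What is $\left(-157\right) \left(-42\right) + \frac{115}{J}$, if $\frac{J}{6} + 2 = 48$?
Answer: $\frac{79133}{12} \approx 6594.4$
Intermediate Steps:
$J = 276$ ($J = -12 + 6 \cdot 48 = -12 + 288 = 276$)
$\left(-157\right) \left(-42\right) + \frac{115}{J} = \left(-157\right) \left(-42\right) + \frac{115}{276} = 6594 + 115 \cdot \frac{1}{276} = 6594 + \frac{5}{12} = \frac{79133}{12}$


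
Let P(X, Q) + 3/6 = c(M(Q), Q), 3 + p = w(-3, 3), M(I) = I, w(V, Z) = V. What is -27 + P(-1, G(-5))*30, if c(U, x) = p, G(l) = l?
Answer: -222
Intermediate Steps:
p = -6 (p = -3 - 3 = -6)
c(U, x) = -6
P(X, Q) = -13/2 (P(X, Q) = -1/2 - 6 = -13/2)
-27 + P(-1, G(-5))*30 = -27 - 13/2*30 = -27 - 195 = -222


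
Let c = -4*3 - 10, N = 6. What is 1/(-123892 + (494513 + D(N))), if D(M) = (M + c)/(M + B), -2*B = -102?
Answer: 57/21125381 ≈ 2.6982e-6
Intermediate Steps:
B = 51 (B = -½*(-102) = 51)
c = -22 (c = -12 - 10 = -22)
D(M) = (-22 + M)/(51 + M) (D(M) = (M - 22)/(M + 51) = (-22 + M)/(51 + M))
1/(-123892 + (494513 + D(N))) = 1/(-123892 + (494513 + (-22 + 6)/(51 + 6))) = 1/(-123892 + (494513 - 16/57)) = 1/(-123892 + 28187225/57) = 1/(21125381/57) = 57/21125381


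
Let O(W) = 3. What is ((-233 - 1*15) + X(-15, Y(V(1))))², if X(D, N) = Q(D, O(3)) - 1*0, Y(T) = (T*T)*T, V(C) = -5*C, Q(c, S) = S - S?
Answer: 61504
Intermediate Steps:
Q(c, S) = 0
Y(T) = T³ (Y(T) = T²*T = T³)
X(D, N) = 0 (X(D, N) = 0 - 1*0 = 0 + 0 = 0)
((-233 - 1*15) + X(-15, Y(V(1))))² = ((-233 - 1*15) + 0)² = ((-233 - 15) + 0)² = (-248 + 0)² = (-248)² = 61504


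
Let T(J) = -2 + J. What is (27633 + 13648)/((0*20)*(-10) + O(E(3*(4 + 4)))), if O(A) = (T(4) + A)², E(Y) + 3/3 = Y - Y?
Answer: 41281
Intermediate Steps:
E(Y) = -1 (E(Y) = -1 + (Y - Y) = -1 + 0 = -1)
O(A) = (2 + A)² (O(A) = ((-2 + 4) + A)² = (2 + A)²)
(27633 + 13648)/((0*20)*(-10) + O(E(3*(4 + 4)))) = (27633 + 13648)/((0*20)*(-10) + (2 - 1)²) = 41281/(0*(-10) + 1²) = 41281/(0 + 1) = 41281/1 = 41281*1 = 41281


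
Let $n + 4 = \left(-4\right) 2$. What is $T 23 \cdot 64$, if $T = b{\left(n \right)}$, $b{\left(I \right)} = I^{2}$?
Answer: $211968$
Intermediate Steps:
$n = -12$ ($n = -4 - 8 = -12$)
$T = 144$ ($T = \left(-12\right)^{2} = 144$)
$T 23 \cdot 64 = 144 \cdot 23 \cdot 64 = 3312 \cdot 64 = 211968$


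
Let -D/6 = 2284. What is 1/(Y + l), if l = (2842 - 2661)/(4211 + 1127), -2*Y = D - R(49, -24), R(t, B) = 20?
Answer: 5338/36629537 ≈ 0.00014573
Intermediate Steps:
D = -13704 (D = -6*2284 = -13704)
Y = 6862 (Y = -(-13704 - 1*20)/2 = -(-13704 - 20)/2 = -1/2*(-13724) = 6862)
l = 181/5338 ≈ 0.033908
1/(Y + l) = 1/(6862 + 181/5338) = 1/(36629537/5338) = 5338/36629537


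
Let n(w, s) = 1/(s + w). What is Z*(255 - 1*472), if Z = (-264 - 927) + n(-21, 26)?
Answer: 1292018/5 ≈ 2.5840e+5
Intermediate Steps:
Z = -5954/5 (Z = (-264 - 927) + 1/(26 - 21) = -1191 + 1/5 = -5954/5 ≈ -1190.8)
Z*(255 - 1*472) = -5954*(255 - 1*472)/5 = -5954*(255 - 472)/5 = -5954/5*(-217) = 1292018/5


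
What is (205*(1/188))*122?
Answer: 12505/94 ≈ 133.03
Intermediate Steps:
(205*(1/188))*122 = (205/188)*122 = 12505/94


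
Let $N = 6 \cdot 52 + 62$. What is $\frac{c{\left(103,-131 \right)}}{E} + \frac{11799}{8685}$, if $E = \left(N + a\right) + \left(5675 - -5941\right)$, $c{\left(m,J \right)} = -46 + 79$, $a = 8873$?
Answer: $\frac{27383238}{20132795} \approx 1.3601$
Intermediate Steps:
$N = 374$ ($N = 312 + 62 = 374$)
$c{\left(m,J \right)} = 33$
$E = 20863$ ($E = \left(374 + 8873\right) + \left(5675 - -5941\right) = 9247 + \left(5675 + 5941\right) = 9247 + 11616 = 20863$)
$\frac{c{\left(103,-131 \right)}}{E} + \frac{11799}{8685} = \frac{33}{20863} + \frac{11799}{8685} = 33 \cdot \frac{1}{20863} + 11799 \cdot \frac{1}{8685} = \frac{33}{20863} + \frac{1311}{965} = \frac{27383238}{20132795}$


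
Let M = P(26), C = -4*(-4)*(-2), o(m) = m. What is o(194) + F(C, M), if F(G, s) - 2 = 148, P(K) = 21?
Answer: 344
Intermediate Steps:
C = -32 (C = 16*(-2) = -32)
M = 21
F(G, s) = 150 (F(G, s) = 2 + 148 = 150)
o(194) + F(C, M) = 194 + 150 = 344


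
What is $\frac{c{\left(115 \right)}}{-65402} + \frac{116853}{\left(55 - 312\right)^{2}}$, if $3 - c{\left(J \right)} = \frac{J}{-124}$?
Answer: $\frac{947627902481}{535647350552} \approx 1.7691$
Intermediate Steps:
$c{\left(J \right)} = 3 + \frac{J}{124}$ ($c{\left(J \right)} = 3 - \frac{J}{-124} = 3 - J \left(- \frac{1}{124}\right) = 3 - - \frac{J}{124} = 3 + \frac{J}{124}$)
$\frac{c{\left(115 \right)}}{-65402} + \frac{116853}{\left(55 - 312\right)^{2}} = \frac{3 + \frac{1}{124} \cdot 115}{-65402} + \frac{116853}{\left(55 - 312\right)^{2}} = \left(3 + \frac{115}{124}\right) \left(- \frac{1}{65402}\right) + \frac{116853}{\left(-257\right)^{2}} = \frac{487}{124} \left(- \frac{1}{65402}\right) + \frac{116853}{66049} = - \frac{487}{8109848} + 116853 \cdot \frac{1}{66049} = - \frac{487}{8109848} + \frac{116853}{66049} = \frac{947627902481}{535647350552}$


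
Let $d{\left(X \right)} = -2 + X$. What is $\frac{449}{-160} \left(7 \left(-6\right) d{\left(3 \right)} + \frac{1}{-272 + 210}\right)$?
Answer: $\frac{233929}{1984} \approx 117.91$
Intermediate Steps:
$\frac{449}{-160} \left(7 \left(-6\right) d{\left(3 \right)} + \frac{1}{-272 + 210}\right) = \frac{449}{-160} \left(7 \left(-6\right) \left(-2 + 3\right) + \frac{1}{-272 + 210}\right) = 449 \left(- \frac{1}{160}\right) \left(\left(-42\right) 1 + \frac{1}{-62}\right) = - \frac{449 \left(-42 - \frac{1}{62}\right)}{160} = \left(- \frac{449}{160}\right) \left(- \frac{2605}{62}\right) = \frac{233929}{1984}$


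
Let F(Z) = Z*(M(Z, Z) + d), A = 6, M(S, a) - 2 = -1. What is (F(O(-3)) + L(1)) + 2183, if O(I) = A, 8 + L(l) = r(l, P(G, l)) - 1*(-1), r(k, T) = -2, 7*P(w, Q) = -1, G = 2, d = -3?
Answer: 2162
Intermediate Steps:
M(S, a) = 1 (M(S, a) = 2 - 1 = 1)
P(w, Q) = -⅐ (P(w, Q) = (⅐)*(-1) = -⅐)
L(l) = -9 (L(l) = -8 + (-2 - 1*(-1)) = -8 + (-2 + 1) = -8 - 1 = -9)
O(I) = 6
F(Z) = -2*Z (F(Z) = Z*(1 - 3) = Z*(-2) = -2*Z)
(F(O(-3)) + L(1)) + 2183 = (-2*6 - 9) + 2183 = (-12 - 9) + 2183 = -21 + 2183 = 2162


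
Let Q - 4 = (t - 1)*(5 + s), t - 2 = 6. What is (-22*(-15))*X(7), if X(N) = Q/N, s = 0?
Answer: 12870/7 ≈ 1838.6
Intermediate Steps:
t = 8 (t = 2 + 6 = 8)
Q = 39 (Q = 4 + (8 - 1)*(5 + 0) = 4 + 7*5 = 4 + 35 = 39)
X(N) = 39/N
(-22*(-15))*X(7) = (-22*(-15))*(39/7) = 330*(39*(1/7)) = 330*(39/7) = 12870/7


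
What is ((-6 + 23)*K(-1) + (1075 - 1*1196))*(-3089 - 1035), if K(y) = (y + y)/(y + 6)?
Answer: 2635236/5 ≈ 5.2705e+5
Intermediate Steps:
K(y) = 2*y/(6 + y) (K(y) = (2*y)/(6 + y) = 2*y/(6 + y))
((-6 + 23)*K(-1) + (1075 - 1*1196))*(-3089 - 1035) = ((-6 + 23)*(2*(-1)/(6 - 1)) + (1075 - 1*1196))*(-3089 - 1035) = (17*(2*(-1)/5) + (1075 - 1196))*(-4124) = (17*(2*(-1)*(⅕)) - 121)*(-4124) = (17*(-⅖) - 121)*(-4124) = (-34/5 - 121)*(-4124) = -639/5*(-4124) = 2635236/5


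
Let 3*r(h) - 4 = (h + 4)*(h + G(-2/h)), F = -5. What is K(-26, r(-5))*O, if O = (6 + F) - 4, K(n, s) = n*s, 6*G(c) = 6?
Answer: 208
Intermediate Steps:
G(c) = 1 (G(c) = (⅙)*6 = 1)
r(h) = 4/3 + (1 + h)*(4 + h)/3 (r(h) = 4/3 + ((h + 4)*(h + 1))/3 = 4/3 + ((4 + h)*(1 + h))/3 = 4/3 + ((1 + h)*(4 + h))/3 = 4/3 + (1 + h)*(4 + h)/3)
O = -3 (O = (6 - 5) - 4 = 1 - 4 = -3)
K(-26, r(-5))*O = -26*(8/3 + (⅓)*(-5)² + (5/3)*(-5))*(-3) = -26*(8/3 + (⅓)*25 - 25/3)*(-3) = -26*(8/3 + 25/3 - 25/3)*(-3) = -26*8/3*(-3) = -208/3*(-3) = 208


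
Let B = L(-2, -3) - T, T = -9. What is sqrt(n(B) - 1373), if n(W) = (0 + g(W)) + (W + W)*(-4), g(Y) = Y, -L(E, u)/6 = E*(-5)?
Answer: 2*I*sqrt(254) ≈ 31.875*I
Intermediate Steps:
L(E, u) = 30*E (L(E, u) = -6*E*(-5) = -(-30)*E = 30*E)
B = -51 (B = 30*(-2) - 1*(-9) = -60 + 9 = -51)
n(W) = -7*W (n(W) = (0 + W) + (W + W)*(-4) = W + (2*W)*(-4) = W - 8*W = -7*W)
sqrt(n(B) - 1373) = sqrt(-7*(-51) - 1373) = sqrt(357 - 1373) = sqrt(-1016) = 2*I*sqrt(254)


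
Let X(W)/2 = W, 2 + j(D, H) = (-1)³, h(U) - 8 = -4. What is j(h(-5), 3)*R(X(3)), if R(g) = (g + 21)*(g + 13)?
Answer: -1539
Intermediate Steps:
h(U) = 4 (h(U) = 8 - 4 = 4)
j(D, H) = -3 (j(D, H) = -2 + (-1)³ = -2 - 1 = -3)
X(W) = 2*W
R(g) = (13 + g)*(21 + g) (R(g) = (21 + g)*(13 + g) = (13 + g)*(21 + g))
j(h(-5), 3)*R(X(3)) = -3*(273 + (2*3)² + 34*(2*3)) = -3*(273 + 6² + 34*6) = -3*(273 + 36 + 204) = -3*513 = -1539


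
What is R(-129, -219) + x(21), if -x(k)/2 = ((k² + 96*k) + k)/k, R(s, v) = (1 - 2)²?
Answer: -235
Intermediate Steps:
R(s, v) = 1 (R(s, v) = (-1)² = 1)
x(k) = -2*(k² + 97*k)/k (x(k) = -2*((k² + 96*k) + k)/k = -2*(k² + 97*k)/k)
R(-129, -219) + x(21) = 1 + (-194 - 2*21) = 1 + (-194 - 42) = 1 - 236 = -235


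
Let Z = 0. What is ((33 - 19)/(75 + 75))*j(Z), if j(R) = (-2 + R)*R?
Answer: 0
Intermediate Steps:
j(R) = R*(-2 + R)
((33 - 19)/(75 + 75))*j(Z) = ((33 - 19)/(75 + 75))*(0*(-2 + 0)) = (14/150)*(0*(-2)) = (14*(1/150))*0 = (7/75)*0 = 0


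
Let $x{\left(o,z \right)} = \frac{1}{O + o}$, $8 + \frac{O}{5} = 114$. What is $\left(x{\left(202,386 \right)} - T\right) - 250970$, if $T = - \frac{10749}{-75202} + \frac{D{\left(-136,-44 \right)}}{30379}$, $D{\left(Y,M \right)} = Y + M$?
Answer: $- \frac{209848561019789407}{836149530228} \approx -2.5097 \cdot 10^{5}$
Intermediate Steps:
$O = 530$ ($O = -40 + 5 \cdot 114 = -40 + 570 = 530$)
$x{\left(o,z \right)} = \frac{1}{530 + o}$
$D{\left(Y,M \right)} = M + Y$
$T = \frac{313007511}{2284561558}$ ($T = - \frac{10749}{-75202} + \frac{-44 - 136}{30379} = \left(-10749\right) \left(- \frac{1}{75202}\right) - \frac{180}{30379} = \frac{10749}{75202} - \frac{180}{30379} = \frac{313007511}{2284561558} \approx 0.13701$)
$\left(x{\left(202,386 \right)} - T\right) - 250970 = \left(\frac{1}{530 + 202} - \frac{313007511}{2284561558}\right) - 250970 = \left(\frac{1}{732} - \frac{313007511}{2284561558}\right) - 250970 = - \frac{113418468247}{836149530228} - 250970 = - \frac{209848561019789407}{836149530228}$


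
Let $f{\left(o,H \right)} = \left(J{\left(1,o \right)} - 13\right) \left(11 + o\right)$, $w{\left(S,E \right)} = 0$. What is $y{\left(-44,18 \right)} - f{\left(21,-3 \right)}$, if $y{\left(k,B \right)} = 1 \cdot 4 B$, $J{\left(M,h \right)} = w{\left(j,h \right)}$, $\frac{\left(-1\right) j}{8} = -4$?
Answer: $488$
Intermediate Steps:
$j = 32$ ($j = \left(-8\right) \left(-4\right) = 32$)
$J{\left(M,h \right)} = 0$
$f{\left(o,H \right)} = -143 - 13 o$ ($f{\left(o,H \right)} = \left(0 - 13\right) \left(11 + o\right) = - 13 \left(11 + o\right) = -143 - 13 o$)
$y{\left(k,B \right)} = 4 B$
$y{\left(-44,18 \right)} - f{\left(21,-3 \right)} = 4 \cdot 18 - \left(-143 - 273\right) = 72 - \left(-143 - 273\right) = 72 - -416 = 72 + 416 = 488$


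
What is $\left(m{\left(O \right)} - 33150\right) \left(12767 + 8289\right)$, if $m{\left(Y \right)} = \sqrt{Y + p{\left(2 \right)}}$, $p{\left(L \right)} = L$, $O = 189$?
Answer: $-698006400 + 21056 \sqrt{191} \approx -6.9772 \cdot 10^{8}$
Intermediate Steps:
$m{\left(Y \right)} = \sqrt{2 + Y}$ ($m{\left(Y \right)} = \sqrt{Y + 2} = \sqrt{2 + Y}$)
$\left(m{\left(O \right)} - 33150\right) \left(12767 + 8289\right) = \left(\sqrt{2 + 189} - 33150\right) \left(12767 + 8289\right) = \left(\sqrt{191} - 33150\right) 21056 = \left(-33150 + \sqrt{191}\right) 21056 = -698006400 + 21056 \sqrt{191}$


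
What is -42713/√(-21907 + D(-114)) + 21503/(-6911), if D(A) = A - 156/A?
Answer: -21503/6911 + 42713*I*√7949087/418373 ≈ -3.1114 + 287.84*I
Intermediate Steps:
-42713/√(-21907 + D(-114)) + 21503/(-6911) = -42713/√(-21907 + (-114 - 156/(-114))) + 21503/(-6911) = -42713/√(-21907 + (-114 - 156*(-1/114))) + 21503*(-1/6911) = -42713/√(-21907 + (-114 + 26/19)) - 21503/6911 = -42713/√(-21907 - 2140/19) - 21503/6911 = -42713*(-I*√7949087/418373) - 21503/6911 = -(-42713)*I*√7949087/418373 - 21503/6911 = 42713*I*√7949087/418373 - 21503/6911 = -21503/6911 + 42713*I*√7949087/418373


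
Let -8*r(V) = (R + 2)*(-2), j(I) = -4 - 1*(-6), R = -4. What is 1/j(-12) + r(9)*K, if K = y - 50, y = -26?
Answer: 77/2 ≈ 38.500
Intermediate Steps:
j(I) = 2 (j(I) = -4 + 6 = 2)
K = -76 (K = -26 - 50 = -76)
r(V) = -1/2 (r(V) = -(-4 + 2)*(-2)/8 = -(-1)*(-2)/4 = -1/8*4 = -1/2)
1/j(-12) + r(9)*K = 1/2 - 1/2*(-76) = 1/2 + 38 = 77/2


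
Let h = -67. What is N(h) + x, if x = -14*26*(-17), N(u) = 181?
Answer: 6369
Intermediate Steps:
x = 6188 (x = -364*(-17) = 6188)
N(h) + x = 181 + 6188 = 6369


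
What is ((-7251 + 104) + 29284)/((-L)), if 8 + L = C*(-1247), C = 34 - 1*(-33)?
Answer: 22137/83557 ≈ 0.26493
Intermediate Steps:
C = 67 (C = 34 + 33 = 67)
L = -83557 (L = -8 + 67*(-1247) = -8 - 83549 = -83557)
((-7251 + 104) + 29284)/((-L)) = ((-7251 + 104) + 29284)/((-1*(-83557))) = (-7147 + 29284)/83557 = 22137*(1/83557) = 22137/83557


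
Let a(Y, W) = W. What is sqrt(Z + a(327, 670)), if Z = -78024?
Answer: I*sqrt(77354) ≈ 278.13*I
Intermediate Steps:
sqrt(Z + a(327, 670)) = sqrt(-78024 + 670) = sqrt(-77354) = I*sqrt(77354)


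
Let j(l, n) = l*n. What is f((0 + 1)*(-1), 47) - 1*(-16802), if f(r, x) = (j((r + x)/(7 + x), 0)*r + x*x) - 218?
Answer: 18793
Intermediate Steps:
f(r, x) = -218 + x**2 (f(r, x) = ((((r + x)/(7 + x))*0)*r + x*x) - 218 = ((((r + x)/(7 + x))*0)*r + x**2) - 218 = (0*r + x**2) - 218 = (0 + x**2) - 218 = x**2 - 218 = -218 + x**2)
f((0 + 1)*(-1), 47) - 1*(-16802) = (-218 + 47**2) - 1*(-16802) = (-218 + 2209) + 16802 = 1991 + 16802 = 18793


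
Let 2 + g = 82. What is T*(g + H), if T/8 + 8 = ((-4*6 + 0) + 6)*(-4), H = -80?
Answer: 0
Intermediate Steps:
g = 80 (g = -2 + 82 = 80)
T = 512 (T = -64 + 8*(((-4*6 + 0) + 6)*(-4)) = -64 + 8*(((-24 + 0) + 6)*(-4)) = -64 + 8*((-24 + 6)*(-4)) = -64 + 8*(-18*(-4)) = -64 + 8*72 = -64 + 576 = 512)
T*(g + H) = 512*(80 - 80) = 512*0 = 0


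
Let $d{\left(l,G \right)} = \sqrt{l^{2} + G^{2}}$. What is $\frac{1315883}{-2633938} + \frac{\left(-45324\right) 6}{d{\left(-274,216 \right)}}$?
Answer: $- \frac{1315883}{2633938} - \frac{135972 \sqrt{30433}}{30433} \approx -779.93$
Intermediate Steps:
$d{\left(l,G \right)} = \sqrt{G^{2} + l^{2}}$
$\frac{1315883}{-2633938} + \frac{\left(-45324\right) 6}{d{\left(-274,216 \right)}} = \frac{1315883}{-2633938} + \frac{\left(-45324\right) 6}{\sqrt{216^{2} + \left(-274\right)^{2}}} = 1315883 \left(- \frac{1}{2633938}\right) - \frac{271944}{\sqrt{46656 + 75076}} = - \frac{1315883}{2633938} - \frac{271944}{\sqrt{121732}} = - \frac{1315883}{2633938} - \frac{271944}{2 \sqrt{30433}} = - \frac{1315883}{2633938} - 271944 \frac{\sqrt{30433}}{60866} = - \frac{1315883}{2633938} - \frac{135972 \sqrt{30433}}{30433}$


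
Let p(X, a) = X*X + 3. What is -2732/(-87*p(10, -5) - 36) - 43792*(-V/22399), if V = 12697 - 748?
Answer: 4707926854244/201523803 ≈ 23362.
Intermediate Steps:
V = 11949
p(X, a) = 3 + X² (p(X, a) = X² + 3 = 3 + X²)
-2732/(-87*p(10, -5) - 36) - 43792*(-V/22399) = -2732/(-87*(3 + 10²) - 36) - 43792/((-22399/11949)) = -2732/(-87*(3 + 100) - 36) - 43792/((-22399*1/11949)) = -2732/(-87*103 - 36) - 43792/(-22399/11949) = -2732/(-8961 - 36) - 43792*(-11949/22399) = -2732/(-8997) + 523270608/22399 = -2732*(-1/8997) + 523270608/22399 = 2732/8997 + 523270608/22399 = 4707926854244/201523803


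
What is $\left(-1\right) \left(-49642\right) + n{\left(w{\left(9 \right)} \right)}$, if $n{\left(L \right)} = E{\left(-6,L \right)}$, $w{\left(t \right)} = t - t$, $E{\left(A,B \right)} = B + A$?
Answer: $49636$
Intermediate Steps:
$E{\left(A,B \right)} = A + B$
$w{\left(t \right)} = 0$
$n{\left(L \right)} = -6 + L$
$\left(-1\right) \left(-49642\right) + n{\left(w{\left(9 \right)} \right)} = \left(-1\right) \left(-49642\right) + \left(-6 + 0\right) = 49642 - 6 = 49636$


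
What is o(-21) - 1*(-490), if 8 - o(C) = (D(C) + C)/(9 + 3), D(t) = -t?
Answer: 498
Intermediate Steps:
o(C) = 8 (o(C) = 8 - (-C + C)/(9 + 3) = 8 - 0/12 = 8 - 1*0 = 8 + 0 = 8)
o(-21) - 1*(-490) = 8 - 1*(-490) = 8 + 490 = 498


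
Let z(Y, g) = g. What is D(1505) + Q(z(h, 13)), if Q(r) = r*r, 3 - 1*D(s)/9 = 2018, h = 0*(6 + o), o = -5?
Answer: -17966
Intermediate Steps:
h = 0 (h = 0*(6 - 5) = 0*1 = 0)
D(s) = -18135 (D(s) = 27 - 9*2018 = 27 - 18162 = -18135)
Q(r) = r²
D(1505) + Q(z(h, 13)) = -18135 + 13² = -18135 + 169 = -17966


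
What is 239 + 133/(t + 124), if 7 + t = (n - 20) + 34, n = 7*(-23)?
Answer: 7037/30 ≈ 234.57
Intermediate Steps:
n = -161
t = -154 (t = -7 + ((-161 - 20) + 34) = -7 + (-181 + 34) = -7 - 147 = -154)
239 + 133/(t + 124) = 239 + 133/(-154 + 124) = 239 + 133/(-30) = 239 + 133*(-1/30) = 239 - 133/30 = 7037/30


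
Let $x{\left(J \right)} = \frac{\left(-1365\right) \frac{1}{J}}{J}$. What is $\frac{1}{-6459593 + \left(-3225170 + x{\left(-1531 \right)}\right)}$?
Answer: $- \frac{2343961}{22700706767608} \approx -1.0325 \cdot 10^{-7}$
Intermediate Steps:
$x{\left(J \right)} = - \frac{1365}{J^{2}}$
$\frac{1}{-6459593 + \left(-3225170 + x{\left(-1531 \right)}\right)} = \frac{1}{-6459593 - \left(3225170 + \frac{1365}{2343961}\right)} = \frac{1}{-6459593 - \frac{7559672699735}{2343961}} = \frac{1}{- \frac{22700706767608}{2343961}} = - \frac{2343961}{22700706767608}$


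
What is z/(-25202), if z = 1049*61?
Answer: -63989/25202 ≈ -2.5390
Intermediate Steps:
z = 63989
z/(-25202) = 63989/(-25202) = 63989*(-1/25202) = -63989/25202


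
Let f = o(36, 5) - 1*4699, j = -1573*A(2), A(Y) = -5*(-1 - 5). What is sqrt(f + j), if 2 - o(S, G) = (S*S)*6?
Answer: I*sqrt(59663) ≈ 244.26*I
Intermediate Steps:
A(Y) = 30 (A(Y) = -5*(-6) = 30)
o(S, G) = 2 - 6*S**2 (o(S, G) = 2 - S*S*6 = 2 - S**2*6 = 2 - 6*S**2)
j = -47190 (j = -1573*30 = -47190)
f = -12473 (f = (2 - 6*36**2) - 1*4699 = (2 - 6*1296) - 4699 = (2 - 7776) - 4699 = -7774 - 4699 = -12473)
sqrt(f + j) = sqrt(-12473 - 47190) = sqrt(-59663) = I*sqrt(59663)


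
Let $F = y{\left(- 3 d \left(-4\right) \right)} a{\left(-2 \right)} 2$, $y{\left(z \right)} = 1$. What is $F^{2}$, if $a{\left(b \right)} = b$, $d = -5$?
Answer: $16$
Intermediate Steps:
$F = -4$ ($F = 1 \left(-2\right) 2 = \left(-2\right) 2 = -4$)
$F^{2} = \left(-4\right)^{2} = 16$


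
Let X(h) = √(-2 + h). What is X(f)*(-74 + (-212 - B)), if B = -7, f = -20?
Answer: -279*I*√22 ≈ -1308.6*I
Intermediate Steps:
X(f)*(-74 + (-212 - B)) = √(-2 - 20)*(-74 + (-212 - 1*(-7))) = √(-22)*(-74 + (-212 + 7)) = (I*√22)*(-74 - 205) = (I*√22)*(-279) = -279*I*√22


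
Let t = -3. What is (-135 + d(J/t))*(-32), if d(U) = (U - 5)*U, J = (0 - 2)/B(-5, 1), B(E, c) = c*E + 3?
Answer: 38368/9 ≈ 4263.1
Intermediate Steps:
B(E, c) = 3 + E*c (B(E, c) = E*c + 3 = 3 + E*c)
J = 1 (J = (0 - 2)/(3 - 5*1) = -2/(3 - 5) = -2/(-2) = -2*(-½) = 1)
d(U) = U*(-5 + U) (d(U) = (-5 + U)*U = U*(-5 + U))
(-135 + d(J/t))*(-32) = (-135 + (1/(-3))*(-5 + 1/(-3)))*(-32) = (-135 + (1*(-⅓))*(-5 + 1*(-⅓)))*(-32) = (-135 - (-5 - ⅓)/3)*(-32) = (-135 - ⅓*(-16/3))*(-32) = (-135 + 16/9)*(-32) = -1199/9*(-32) = 38368/9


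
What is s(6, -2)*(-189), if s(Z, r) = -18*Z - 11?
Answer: 22491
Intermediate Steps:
s(Z, r) = -11 - 18*Z
s(6, -2)*(-189) = (-11 - 18*6)*(-189) = (-11 - 108)*(-189) = -119*(-189) = 22491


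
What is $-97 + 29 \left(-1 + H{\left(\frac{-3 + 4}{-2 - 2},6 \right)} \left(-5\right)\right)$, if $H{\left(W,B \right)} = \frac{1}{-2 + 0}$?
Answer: $- \frac{107}{2} \approx -53.5$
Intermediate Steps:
$H{\left(W,B \right)} = - \frac{1}{2}$ ($H{\left(W,B \right)} = \frac{1}{-2} = - \frac{1}{2}$)
$-97 + 29 \left(-1 + H{\left(\frac{-3 + 4}{-2 - 2},6 \right)} \left(-5\right)\right) = -97 + 29 \left(-1 - - \frac{5}{2}\right) = -97 + 29 \left(-1 + \frac{5}{2}\right) = -97 + 29 \cdot \frac{3}{2} = -97 + \frac{87}{2} = - \frac{107}{2}$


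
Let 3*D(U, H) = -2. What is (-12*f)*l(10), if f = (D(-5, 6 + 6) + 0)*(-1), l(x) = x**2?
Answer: -800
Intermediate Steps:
D(U, H) = -2/3 (D(U, H) = (1/3)*(-2) = -2/3)
f = 2/3 (f = (-2/3 + 0)*(-1) = -2/3*(-1) = 2/3 ≈ 0.66667)
(-12*f)*l(10) = -12*2/3*10**2 = -8*100 = -800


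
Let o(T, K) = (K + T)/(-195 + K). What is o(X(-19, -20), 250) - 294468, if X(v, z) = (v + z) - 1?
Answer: -3239106/11 ≈ -2.9446e+5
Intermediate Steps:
X(v, z) = -1 + v + z
o(T, K) = (K + T)/(-195 + K)
o(X(-19, -20), 250) - 294468 = (250 + (-1 - 19 - 20))/(-195 + 250) - 294468 = (250 - 40)/55 - 294468 = (1/55)*210 - 294468 = 42/11 - 294468 = -3239106/11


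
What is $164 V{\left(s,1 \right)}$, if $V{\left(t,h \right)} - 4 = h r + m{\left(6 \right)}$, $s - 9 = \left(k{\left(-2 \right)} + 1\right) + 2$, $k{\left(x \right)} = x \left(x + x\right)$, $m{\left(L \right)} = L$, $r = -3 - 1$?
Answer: $984$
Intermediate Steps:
$r = -4$
$k{\left(x \right)} = 2 x^{2}$ ($k{\left(x \right)} = x 2 x = 2 x^{2}$)
$s = 20$ ($s = 9 + \left(\left(2 \left(-2\right)^{2} + 1\right) + 2\right) = 9 + \left(\left(2 \cdot 4 + 1\right) + 2\right) = 9 + \left(\left(8 + 1\right) + 2\right) = 9 + \left(9 + 2\right) = 9 + 11 = 20$)
$V{\left(t,h \right)} = 10 - 4 h$ ($V{\left(t,h \right)} = 4 + \left(h \left(-4\right) + 6\right) = 4 - \left(-6 + 4 h\right) = 10 - 4 h$)
$164 V{\left(s,1 \right)} = 164 \left(10 - 4\right) = 164 \cdot 6 = 984$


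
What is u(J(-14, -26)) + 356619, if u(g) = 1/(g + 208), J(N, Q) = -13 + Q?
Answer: 60268612/169 ≈ 3.5662e+5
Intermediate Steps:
u(g) = 1/(208 + g)
u(J(-14, -26)) + 356619 = 1/(208 + (-13 - 26)) + 356619 = 1/(208 - 39) + 356619 = 1/169 + 356619 = 60268612/169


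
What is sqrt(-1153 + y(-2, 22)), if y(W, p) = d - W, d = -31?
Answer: I*sqrt(1182) ≈ 34.38*I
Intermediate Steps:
y(W, p) = -31 - W
sqrt(-1153 + y(-2, 22)) = sqrt(-1153 + (-31 - 1*(-2))) = sqrt(-1153 + (-31 + 2)) = sqrt(-1153 - 29) = sqrt(-1182) = I*sqrt(1182)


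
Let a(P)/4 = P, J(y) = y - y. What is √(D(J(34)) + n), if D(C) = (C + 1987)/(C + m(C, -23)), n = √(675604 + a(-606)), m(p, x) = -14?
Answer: √(-27818 + 392*√168295)/14 ≈ 26.049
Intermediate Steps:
J(y) = 0
a(P) = 4*P
n = 2*√168295 (n = √(675604 + 4*(-606)) = √(675604 - 2424) = √673180 = 2*√168295 ≈ 820.48)
D(C) = (1987 + C)/(-14 + C) (D(C) = (C + 1987)/(C - 14) = (1987 + C)/(-14 + C))
√(D(J(34)) + n) = √((1987 + 0)/(-14 + 0) + 2*√168295) = √(1987/(-14) + 2*√168295) = √(-1/14*1987 + 2*√168295) = √(-1987/14 + 2*√168295)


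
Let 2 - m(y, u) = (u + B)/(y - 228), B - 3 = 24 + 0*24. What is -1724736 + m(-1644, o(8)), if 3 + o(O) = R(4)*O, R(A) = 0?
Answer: -134529251/78 ≈ -1.7247e+6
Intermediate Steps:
B = 27 (B = 3 + (24 + 0*24) = 3 + (24 + 0) = 3 + 24 = 27)
o(O) = -3 (o(O) = -3 + 0*O = -3 + 0 = -3)
m(y, u) = 2 - (27 + u)/(-228 + y) (m(y, u) = 2 - (u + 27)/(y - 228) = 2 - (27 + u)/(-228 + y))
-1724736 + m(-1644, o(8)) = -1724736 + (-483 - 1*(-3) + 2*(-1644))/(-228 - 1644) = -1724736 + (-483 + 3 - 3288)/(-1872) = -1724736 - 1/1872*(-3768) = -1724736 + 157/78 = -134529251/78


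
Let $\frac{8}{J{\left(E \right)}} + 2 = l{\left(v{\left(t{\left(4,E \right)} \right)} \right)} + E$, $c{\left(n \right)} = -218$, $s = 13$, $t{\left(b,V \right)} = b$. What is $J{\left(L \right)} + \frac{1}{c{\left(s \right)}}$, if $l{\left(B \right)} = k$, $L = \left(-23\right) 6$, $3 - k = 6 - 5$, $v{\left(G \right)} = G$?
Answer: $- \frac{941}{15042} \approx -0.062558$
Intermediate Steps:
$k = 2$ ($k = 3 - \left(6 - 5\right) = 3 - 1 = 2$)
$L = -138$
$l{\left(B \right)} = 2$
$J{\left(E \right)} = \frac{8}{E}$ ($J{\left(E \right)} = \frac{8}{-2 + \left(2 + E\right)} = \frac{8}{E}$)
$J{\left(L \right)} + \frac{1}{c{\left(s \right)}} = \frac{8}{-138} + \frac{1}{-218} = 8 \left(- \frac{1}{138}\right) - \frac{1}{218} = - \frac{4}{69} - \frac{1}{218} = - \frac{941}{15042}$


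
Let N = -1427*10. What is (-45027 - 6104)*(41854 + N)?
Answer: -1410397504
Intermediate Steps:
N = -14270
(-45027 - 6104)*(41854 + N) = (-45027 - 6104)*(41854 - 14270) = -51131*27584 = -1410397504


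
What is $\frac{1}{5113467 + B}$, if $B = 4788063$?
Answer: $\frac{1}{9901530} \approx 1.0099 \cdot 10^{-7}$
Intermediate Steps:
$\frac{1}{5113467 + B} = \frac{1}{5113467 + 4788063} = \frac{1}{9901530}$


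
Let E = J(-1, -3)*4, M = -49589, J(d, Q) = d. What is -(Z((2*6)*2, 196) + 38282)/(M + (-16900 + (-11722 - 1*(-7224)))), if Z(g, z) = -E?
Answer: 38286/70987 ≈ 0.53934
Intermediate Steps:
E = -4 (E = -1*4 = -4)
Z(g, z) = 4 (Z(g, z) = -1*(-4) = 4)
-(Z((2*6)*2, 196) + 38282)/(M + (-16900 + (-11722 - 1*(-7224)))) = -(4 + 38282)/(-49589 + (-16900 + (-11722 - 1*(-7224)))) = -38286/(-49589 + (-16900 + (-11722 + 7224))) = -38286/(-49589 + (-16900 - 4498)) = -38286/(-49589 - 21398) = -38286/(-70987) = -38286*(-1)/70987 = -1*(-38286/70987) = 38286/70987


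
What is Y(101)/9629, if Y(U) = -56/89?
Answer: -56/856981 ≈ -6.5346e-5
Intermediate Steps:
Y(U) = -56/89 (Y(U) = -56*1/89 = -56/89)
Y(101)/9629 = -56/89/9629 = -56/89*1/9629 = -56/856981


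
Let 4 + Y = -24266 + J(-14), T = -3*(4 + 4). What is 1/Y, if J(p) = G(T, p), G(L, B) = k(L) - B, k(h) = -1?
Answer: -1/24257 ≈ -4.1225e-5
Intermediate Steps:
T = -24 (T = -3*8 = -24)
G(L, B) = -1 - B
J(p) = -1 - p
Y = -24257 (Y = -4 + (-24266 + (-1 - 1*(-14))) = -4 + (-24266 + (-1 + 14)) = -4 + (-24266 + 13) = -4 - 24253 = -24257)
1/Y = 1/(-24257) = -1/24257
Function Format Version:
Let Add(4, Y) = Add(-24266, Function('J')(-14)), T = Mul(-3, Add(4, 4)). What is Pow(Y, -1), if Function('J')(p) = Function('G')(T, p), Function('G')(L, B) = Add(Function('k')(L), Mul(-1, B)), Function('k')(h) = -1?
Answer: Rational(-1, 24257) ≈ -4.1225e-5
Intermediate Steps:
T = -24 (T = Mul(-3, 8) = -24)
Function('G')(L, B) = Add(-1, Mul(-1, B))
Function('J')(p) = Add(-1, Mul(-1, p))
Y = -24257 (Y = Add(-4, Add(-24266, Add(-1, Mul(-1, -14)))) = Add(-4, Add(-24266, Add(-1, 14))) = Add(-4, Add(-24266, 13)) = Add(-4, -24253) = -24257)
Pow(Y, -1) = Pow(-24257, -1) = Rational(-1, 24257)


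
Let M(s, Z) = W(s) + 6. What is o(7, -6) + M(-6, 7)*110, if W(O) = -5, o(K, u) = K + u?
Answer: 111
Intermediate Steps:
M(s, Z) = 1 (M(s, Z) = -5 + 6 = 1)
o(7, -6) + M(-6, 7)*110 = (7 - 6) + 1*110 = 1 + 110 = 111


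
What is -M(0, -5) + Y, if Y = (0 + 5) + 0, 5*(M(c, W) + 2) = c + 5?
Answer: 6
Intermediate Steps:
M(c, W) = -1 + c/5 (M(c, W) = -2 + (c + 5)/5 = -2 + (5 + c)/5 = -2 + (1 + c/5) = -1 + c/5)
Y = 5 (Y = 5 + 0 = 5)
-M(0, -5) + Y = -(-1 + (1/5)*0) + 5 = -(-1 + 0) + 5 = -1*(-1) + 5 = 1 + 5 = 6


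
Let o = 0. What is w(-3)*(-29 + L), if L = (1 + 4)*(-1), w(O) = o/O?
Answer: 0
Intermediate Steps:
w(O) = 0 (w(O) = 0/O = 0)
L = -5 (L = 5*(-1) = -5)
w(-3)*(-29 + L) = 0*(-29 - 5) = 0*(-34) = 0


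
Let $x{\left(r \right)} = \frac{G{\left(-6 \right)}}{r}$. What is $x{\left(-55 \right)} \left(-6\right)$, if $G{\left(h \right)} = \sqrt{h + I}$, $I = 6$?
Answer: $0$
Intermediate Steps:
$G{\left(h \right)} = \sqrt{6 + h}$ ($G{\left(h \right)} = \sqrt{h + 6} = \sqrt{6 + h}$)
$x{\left(r \right)} = 0$ ($x{\left(r \right)} = \frac{\sqrt{6 - 6}}{r} = \frac{\sqrt{0}}{r} = \frac{0}{r} = 0$)
$x{\left(-55 \right)} \left(-6\right) = 0 \left(-6\right) = 0$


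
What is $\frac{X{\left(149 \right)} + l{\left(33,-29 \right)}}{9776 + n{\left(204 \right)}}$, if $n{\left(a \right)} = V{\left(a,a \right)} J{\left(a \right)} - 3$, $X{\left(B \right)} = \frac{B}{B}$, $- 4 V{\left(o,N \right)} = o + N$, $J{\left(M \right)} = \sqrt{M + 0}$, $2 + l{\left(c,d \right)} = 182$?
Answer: $\frac{1768913}{93389113} + \frac{36924 \sqrt{51}}{93389113} \approx 0.021765$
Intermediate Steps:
$l{\left(c,d \right)} = 180$ ($l{\left(c,d \right)} = -2 + 182 = 180$)
$J{\left(M \right)} = \sqrt{M}$
$V{\left(o,N \right)} = - \frac{N}{4} - \frac{o}{4}$ ($V{\left(o,N \right)} = - \frac{o + N}{4} = - \frac{N + o}{4} = - \frac{N}{4} - \frac{o}{4}$)
$X{\left(B \right)} = 1$
$n{\left(a \right)} = -3 - \frac{a^{\frac{3}{2}}}{2}$ ($n{\left(a \right)} = \left(- \frac{a}{4} - \frac{a}{4}\right) \sqrt{a} - 3 = - \frac{a}{2} \sqrt{a} - 3 = - \frac{a^{\frac{3}{2}}}{2} - 3 = -3 - \frac{a^{\frac{3}{2}}}{2}$)
$\frac{X{\left(149 \right)} + l{\left(33,-29 \right)}}{9776 + n{\left(204 \right)}} = \frac{1 + 180}{9776 - \left(3 + \frac{204^{\frac{3}{2}}}{2}\right)} = \frac{181}{9776 - \left(3 + \frac{408 \sqrt{51}}{2}\right)} = \frac{181}{9776 - \left(3 + 204 \sqrt{51}\right)} = \frac{181}{9773 - 204 \sqrt{51}}$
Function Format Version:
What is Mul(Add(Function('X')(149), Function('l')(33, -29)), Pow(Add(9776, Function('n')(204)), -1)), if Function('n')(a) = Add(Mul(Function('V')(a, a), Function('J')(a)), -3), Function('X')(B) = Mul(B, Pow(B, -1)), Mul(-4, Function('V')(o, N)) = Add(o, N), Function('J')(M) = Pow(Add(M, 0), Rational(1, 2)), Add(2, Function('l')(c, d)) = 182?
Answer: Add(Rational(1768913, 93389113), Mul(Rational(36924, 93389113), Pow(51, Rational(1, 2)))) ≈ 0.021765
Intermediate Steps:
Function('l')(c, d) = 180 (Function('l')(c, d) = Add(-2, 182) = 180)
Function('J')(M) = Pow(M, Rational(1, 2))
Function('V')(o, N) = Add(Mul(Rational(-1, 4), N), Mul(Rational(-1, 4), o)) (Function('V')(o, N) = Mul(Rational(-1, 4), Add(o, N)) = Mul(Rational(-1, 4), Add(N, o)) = Add(Mul(Rational(-1, 4), N), Mul(Rational(-1, 4), o)))
Function('X')(B) = 1
Function('n')(a) = Add(-3, Mul(Rational(-1, 2), Pow(a, Rational(3, 2)))) (Function('n')(a) = Add(Mul(Add(Mul(Rational(-1, 4), a), Mul(Rational(-1, 4), a)), Pow(a, Rational(1, 2))), -3) = Add(Mul(Mul(Rational(-1, 2), a), Pow(a, Rational(1, 2))), -3) = Add(Mul(Rational(-1, 2), Pow(a, Rational(3, 2))), -3) = Add(-3, Mul(Rational(-1, 2), Pow(a, Rational(3, 2)))))
Mul(Add(Function('X')(149), Function('l')(33, -29)), Pow(Add(9776, Function('n')(204)), -1)) = Mul(Add(1, 180), Pow(Add(9776, Add(-3, Mul(Rational(-1, 2), Pow(204, Rational(3, 2))))), -1)) = Mul(181, Pow(Add(9776, Add(-3, Mul(Rational(-1, 2), Mul(408, Pow(51, Rational(1, 2)))))), -1)) = Mul(181, Pow(Add(9776, Add(-3, Mul(-204, Pow(51, Rational(1, 2))))), -1)) = Mul(181, Pow(Add(9773, Mul(-204, Pow(51, Rational(1, 2)))), -1))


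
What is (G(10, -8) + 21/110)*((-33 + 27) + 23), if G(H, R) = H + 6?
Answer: 30277/110 ≈ 275.25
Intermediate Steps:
G(H, R) = 6 + H
(G(10, -8) + 21/110)*((-33 + 27) + 23) = ((6 + 10) + 21/110)*((-33 + 27) + 23) = (16 + 21*(1/110))*(-6 + 23) = (16 + 21/110)*17 = (1781/110)*17 = 30277/110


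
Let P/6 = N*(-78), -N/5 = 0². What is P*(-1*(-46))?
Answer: 0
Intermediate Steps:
N = 0 (N = -5*0² = -5*0 = 0)
P = 0 (P = 6*(0*(-78)) = 6*0 = 0)
P*(-1*(-46)) = 0*(-1*(-46)) = 0*46 = 0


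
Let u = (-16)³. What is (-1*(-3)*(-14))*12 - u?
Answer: 3592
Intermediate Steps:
u = -4096
(-1*(-3)*(-14))*12 - u = (-1*(-3)*(-14))*12 - 1*(-4096) = (3*(-14))*12 + 4096 = -42*12 + 4096 = -504 + 4096 = 3592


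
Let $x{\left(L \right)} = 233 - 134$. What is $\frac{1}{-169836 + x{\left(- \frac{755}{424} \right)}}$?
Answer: $- \frac{1}{169737} \approx -5.8915 \cdot 10^{-6}$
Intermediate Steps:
$x{\left(L \right)} = 99$ ($x{\left(L \right)} = 233 - 134 = 99$)
$\frac{1}{-169836 + x{\left(- \frac{755}{424} \right)}} = \frac{1}{-169836 + 99} = \frac{1}{-169737} = - \frac{1}{169737}$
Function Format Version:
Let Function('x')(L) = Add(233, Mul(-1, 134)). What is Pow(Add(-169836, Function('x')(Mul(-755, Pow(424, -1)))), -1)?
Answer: Rational(-1, 169737) ≈ -5.8915e-6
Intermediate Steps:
Function('x')(L) = 99 (Function('x')(L) = Add(233, -134) = 99)
Pow(Add(-169836, Function('x')(Mul(-755, Pow(424, -1)))), -1) = Pow(Add(-169836, 99), -1) = Pow(-169737, -1) = Rational(-1, 169737)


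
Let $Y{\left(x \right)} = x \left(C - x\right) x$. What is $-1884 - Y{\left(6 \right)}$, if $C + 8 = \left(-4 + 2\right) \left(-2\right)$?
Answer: $-1524$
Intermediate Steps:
$C = -4$ ($C = -8 + \left(-4 + 2\right) \left(-2\right) = -8 - -4 = -8 + 4 = -4$)
$Y{\left(x \right)} = x^{2} \left(-4 - x\right)$ ($Y{\left(x \right)} = x \left(-4 - x\right) x = x^{2} \left(-4 - x\right)$)
$-1884 - Y{\left(6 \right)} = -1884 - 6^{2} \left(-4 - 6\right) = -1884 - 36 \left(-4 - 6\right) = -1884 - 36 \left(-10\right) = -1884 - -360 = -1884 + 360 = -1524$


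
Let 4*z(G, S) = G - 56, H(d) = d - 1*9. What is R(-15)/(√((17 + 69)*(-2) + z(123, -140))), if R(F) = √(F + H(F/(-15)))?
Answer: 2*√3/9 ≈ 0.38490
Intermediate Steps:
H(d) = -9 + d (H(d) = d - 9 = -9 + d)
z(G, S) = -14 + G/4 (z(G, S) = (G - 56)/4 = (-56 + G)/4 = -14 + G/4)
R(F) = √(-9 + 14*F/15) (R(F) = √(F + (-9 + F/(-15))) = √(F + (-9 + F*(-1/15))) = √(F + (-9 - F/15)) = √(-9 + 14*F/15))
R(-15)/(√((17 + 69)*(-2) + z(123, -140))) = (√(-2025 + 210*(-15))/15)/(√((17 + 69)*(-2) + (-14 + (¼)*123))) = (√(-2025 - 3150)/15)/(√(86*(-2) + (-14 + 123/4))) = (√(-5175)/15)/(√(-172 + 67/4)) = ((15*I*√23)/15)/(√(-621/4)) = (I*√23)/((3*I*√69/2)) = (I*√23)*(-2*I*√69/207) = 2*√3/9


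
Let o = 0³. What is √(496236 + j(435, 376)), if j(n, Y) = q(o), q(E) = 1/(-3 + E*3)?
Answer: √4466121/3 ≈ 704.44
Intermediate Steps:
o = 0
q(E) = 1/(-3 + 3*E)
j(n, Y) = -⅓ (j(n, Y) = 1/(3*(-1 + 0)) = (⅓)/(-1) = (⅓)*(-1) = -⅓)
√(496236 + j(435, 376)) = √(496236 - ⅓) = √(1488707/3) = √4466121/3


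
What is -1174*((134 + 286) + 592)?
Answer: -1188088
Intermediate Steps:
-1174*((134 + 286) + 592) = -1174*(420 + 592) = -1174*1012 = -1188088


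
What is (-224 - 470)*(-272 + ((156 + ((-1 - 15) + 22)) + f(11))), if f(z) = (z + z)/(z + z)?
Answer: 75646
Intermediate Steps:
f(z) = 1 (f(z) = (2*z)/((2*z)) = (2*z)*(1/(2*z)) = 1)
(-224 - 470)*(-272 + ((156 + ((-1 - 15) + 22)) + f(11))) = (-224 - 470)*(-272 + ((156 + ((-1 - 15) + 22)) + 1)) = -694*(-272 + ((156 + (-16 + 22)) + 1)) = -694*(-272 + ((156 + 6) + 1)) = -694*(-272 + (162 + 1)) = -694*(-272 + 163) = -694*(-109) = 75646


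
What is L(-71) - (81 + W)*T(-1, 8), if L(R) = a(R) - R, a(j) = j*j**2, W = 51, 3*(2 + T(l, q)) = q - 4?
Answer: -357752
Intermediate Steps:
T(l, q) = -10/3 + q/3 (T(l, q) = -2 + (q - 4)/3 = -2 + (-4 + q)/3 = -2 + (-4/3 + q/3) = -10/3 + q/3)
a(j) = j**3
L(R) = R**3 - R
L(-71) - (81 + W)*T(-1, 8) = ((-71)**3 - 1*(-71)) - (81 + 51)*(-10/3 + (1/3)*8) = (-357911 + 71) - 132*(-10/3 + 8/3) = -357840 - 132*(-2)/3 = -357840 - 1*(-88) = -357840 + 88 = -357752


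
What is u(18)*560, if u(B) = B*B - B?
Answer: 171360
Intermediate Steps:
u(B) = B**2 - B
u(18)*560 = (18*(-1 + 18))*560 = (18*17)*560 = 306*560 = 171360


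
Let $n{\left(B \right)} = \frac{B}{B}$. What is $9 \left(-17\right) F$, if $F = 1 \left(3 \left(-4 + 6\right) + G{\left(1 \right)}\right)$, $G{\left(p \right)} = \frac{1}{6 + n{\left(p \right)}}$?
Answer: $- \frac{6579}{7} \approx -939.86$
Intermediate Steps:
$n{\left(B \right)} = 1$
$G{\left(p \right)} = \frac{1}{7}$ ($G{\left(p \right)} = \frac{1}{6 + 1} = \frac{1}{7}$)
$F = \frac{43}{7}$ ($F = 1 \left(3 \left(-4 + 6\right) + \frac{1}{7}\right) = 1 \left(3 \cdot 2 + \frac{1}{7}\right) = 1 \left(6 + \frac{1}{7}\right) = 1 \cdot \frac{43}{7} = \frac{43}{7} \approx 6.1429$)
$9 \left(-17\right) F = 9 \left(-17\right) \frac{43}{7} = \left(-153\right) \frac{43}{7} = - \frac{6579}{7}$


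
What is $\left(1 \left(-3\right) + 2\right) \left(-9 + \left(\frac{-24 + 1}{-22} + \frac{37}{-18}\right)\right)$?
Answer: $\frac{991}{99} \approx 10.01$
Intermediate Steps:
$\left(1 \left(-3\right) + 2\right) \left(-9 + \left(\frac{-24 + 1}{-22} + \frac{37}{-18}\right)\right) = \left(-3 + 2\right) \left(-9 + \left(\left(-23\right) \left(- \frac{1}{22}\right) + 37 \left(- \frac{1}{18}\right)\right)\right) = - (-9 + \left(\frac{23}{22} - \frac{37}{18}\right)) = - (-9 - \frac{100}{99}) = \left(-1\right) \left(- \frac{991}{99}\right) = \frac{991}{99}$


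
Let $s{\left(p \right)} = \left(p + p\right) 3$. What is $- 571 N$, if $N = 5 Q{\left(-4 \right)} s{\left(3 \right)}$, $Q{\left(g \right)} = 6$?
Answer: $-308340$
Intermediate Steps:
$s{\left(p \right)} = 6 p$ ($s{\left(p \right)} = 2 p 3 = 6 p$)
$N = 540$ ($N = 5 \cdot 6 \cdot 6 \cdot 3 = 30 \cdot 18 = 540$)
$- 571 N = \left(-571\right) 540 = -308340$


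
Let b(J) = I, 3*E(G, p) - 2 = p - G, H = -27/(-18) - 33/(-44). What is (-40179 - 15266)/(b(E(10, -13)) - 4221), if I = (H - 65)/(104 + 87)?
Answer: 8471996/645019 ≈ 13.134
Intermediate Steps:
H = 9/4 (H = -27*(-1/18) - 33*(-1/44) = 3/2 + ¾ = 9/4 ≈ 2.2500)
E(G, p) = ⅔ - G/3 + p/3 (E(G, p) = ⅔ + (p - G)/3 = ⅔ + (-G/3 + p/3) = ⅔ - G/3 + p/3)
I = -251/764 (I = (9/4 - 65)/(104 + 87) = -251/4/191 = -251/4*1/191 = -251/764 ≈ -0.32853)
b(J) = -251/764
(-40179 - 15266)/(b(E(10, -13)) - 4221) = (-40179 - 15266)/(-251/764 - 4221) = -55445/(-3225095/764) = -55445*(-764/3225095) = 8471996/645019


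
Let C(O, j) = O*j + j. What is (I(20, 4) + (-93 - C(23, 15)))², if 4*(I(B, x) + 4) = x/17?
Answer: 60341824/289 ≈ 2.0880e+5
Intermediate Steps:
I(B, x) = -4 + x/68 (I(B, x) = -4 + (x/17)/4 = -4 + x/68)
C(O, j) = j + O*j
(I(20, 4) + (-93 - C(23, 15)))² = ((-4 + (1/68)*4) + (-93 - 15*(1 + 23)))² = ((-4 + 1/17) + (-93 - 15*24))² = (-67/17 + (-93 - 1*360))² = (-67/17 + (-93 - 360))² = (-67/17 - 453)² = (-7768/17)² = 60341824/289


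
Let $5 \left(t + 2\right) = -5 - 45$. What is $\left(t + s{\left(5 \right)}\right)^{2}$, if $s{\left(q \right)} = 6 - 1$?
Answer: $49$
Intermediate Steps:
$t = -12$ ($t = -2 + \frac{-5 - 45}{5} = -2 + \frac{1}{5} \left(-50\right) = -2 - 10 = -12$)
$s{\left(q \right)} = 5$ ($s{\left(q \right)} = 6 - 1 = 5$)
$\left(t + s{\left(5 \right)}\right)^{2} = \left(-12 + 5\right)^{2} = \left(-7\right)^{2} = 49$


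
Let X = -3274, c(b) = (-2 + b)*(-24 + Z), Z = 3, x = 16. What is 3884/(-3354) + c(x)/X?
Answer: -2932535/2745249 ≈ -1.0682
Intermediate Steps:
c(b) = 42 - 21*b (c(b) = (-2 + b)*(-24 + 3) = (-2 + b)*(-21) = 42 - 21*b)
3884/(-3354) + c(x)/X = 3884/(-3354) + (42 - 21*16)/(-3274) = 3884*(-1/3354) + (42 - 336)*(-1/3274) = -1942/1677 - 294*(-1/3274) = -1942/1677 + 147/1637 = -2932535/2745249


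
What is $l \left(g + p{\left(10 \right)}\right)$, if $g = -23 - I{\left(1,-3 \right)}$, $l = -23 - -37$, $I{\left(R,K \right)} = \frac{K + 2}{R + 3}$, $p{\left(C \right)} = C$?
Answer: $- \frac{357}{2} \approx -178.5$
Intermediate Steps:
$I{\left(R,K \right)} = \frac{2 + K}{3 + R}$
$l = 14$ ($l = -23 + 37 = 14$)
$g = - \frac{91}{4}$ ($g = -23 - \frac{2 - 3}{3 + 1} = -23 - \frac{1}{4} \left(-1\right) = -23 - - \frac{1}{4} = -23 + \frac{1}{4} = - \frac{91}{4} \approx -22.75$)
$l \left(g + p{\left(10 \right)}\right) = 14 \left(- \frac{91}{4} + 10\right) = 14 \left(- \frac{51}{4}\right) = - \frac{357}{2}$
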